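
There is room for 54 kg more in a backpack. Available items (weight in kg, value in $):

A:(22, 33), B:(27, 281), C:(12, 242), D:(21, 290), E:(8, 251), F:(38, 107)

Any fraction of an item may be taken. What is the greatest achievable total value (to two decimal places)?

Greedy by value/weight ratio, highest first.
Ratios (sorted): E 31.38, C 20.17, D 13.81, B 10.41, F 2.82, A 1.50
take E (8 @ 251); take C (12 @ 242); take D (21 @ 290); take 13/27 of B → 135.30. Capacity used 54/54.
Total value = 918.30

918.30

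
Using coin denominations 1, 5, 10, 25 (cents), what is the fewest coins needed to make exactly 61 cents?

4

Use the largest denomination that fits, subtract, and repeat.
61 = 2×25 + 1×10 + 1×1
Total coins = 2 + 1 + 1 = 4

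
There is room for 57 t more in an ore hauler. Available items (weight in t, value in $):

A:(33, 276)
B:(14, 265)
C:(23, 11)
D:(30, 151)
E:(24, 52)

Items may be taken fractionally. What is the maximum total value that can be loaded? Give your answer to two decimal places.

Order: B (265/14=18.93) > A (276/33=8.36) > D (151/30=5.03) > E (52/24=2.17) > C (11/23=0.48)
Fill: take B (14 @ 265) → take A (33 @ 276) → take 10/30 of D → 50.33; 57/57 used.
Total value = 591.33

591.33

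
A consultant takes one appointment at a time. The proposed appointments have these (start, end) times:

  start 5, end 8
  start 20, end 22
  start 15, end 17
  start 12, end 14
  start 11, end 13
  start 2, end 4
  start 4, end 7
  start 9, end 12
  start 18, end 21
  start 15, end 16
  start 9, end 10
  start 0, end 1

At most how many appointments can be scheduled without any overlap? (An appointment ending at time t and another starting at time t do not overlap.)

7

By end time: (0,1), (2,4), (4,7), (5,8), (9,10), (9,12), (11,13), (12,14), (15,16), (15,17), (18,21), (20,22).
Pick (0,1); next start ≥ 1 → (2,4); next start ≥ 4 → (4,7); next start ≥ 7 → (9,10); next start ≥ 10 → (11,13); next start ≥ 13 → (15,16); next start ≥ 16 → (18,21).
Selected 7 appointments.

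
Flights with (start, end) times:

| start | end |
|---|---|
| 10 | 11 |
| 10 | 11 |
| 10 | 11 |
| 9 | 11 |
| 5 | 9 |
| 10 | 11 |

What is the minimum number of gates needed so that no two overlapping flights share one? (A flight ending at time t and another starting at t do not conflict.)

5

The answer is the maximum number of intervals overlapping at any instant.
Events (time:±→running): 5:+→1 9:-→0 9:+→1 10:+→2 10:+→3 10:+→4 10:+→5 … peak 5.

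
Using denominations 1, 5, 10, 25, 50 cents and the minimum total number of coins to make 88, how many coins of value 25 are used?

1

88 = 1×50 + 1×25 + 1×10 + 3×1
Count of 25: 1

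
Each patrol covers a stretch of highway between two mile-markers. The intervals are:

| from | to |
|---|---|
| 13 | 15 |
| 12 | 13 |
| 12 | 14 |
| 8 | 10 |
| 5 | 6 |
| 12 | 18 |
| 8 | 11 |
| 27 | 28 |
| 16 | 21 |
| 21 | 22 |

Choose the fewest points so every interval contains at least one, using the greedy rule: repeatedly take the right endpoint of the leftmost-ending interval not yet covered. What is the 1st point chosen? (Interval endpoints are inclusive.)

Sorted: [5,6] [8,10] [8,11] [12,13] [12,14] [13,15] [12,18] [16,21] [21,22] [27,28]
{[5,6]} hit by 6; {[8,10],[8,11]} hit by 10; {[12,13],[12,14],[13,15],[12,18]} hit by 13; {[16,21],[21,22]} hit by 21; {[27,28]} hit by 28.
Points: 6, 10, 13, 21, 28 (5 total).

6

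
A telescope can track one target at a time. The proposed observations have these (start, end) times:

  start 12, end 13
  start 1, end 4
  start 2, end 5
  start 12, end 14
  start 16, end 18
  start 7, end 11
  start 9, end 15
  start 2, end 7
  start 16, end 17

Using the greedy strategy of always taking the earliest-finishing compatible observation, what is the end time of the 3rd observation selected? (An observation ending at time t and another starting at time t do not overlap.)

Sort by end time and greedily take each interval whose start is ≥ the last chosen end.
Sorted by end: (1,4)  (2,5)  (2,7)  (7,11)  (12,13)  (12,14)  (9,15)  (16,17)  (16,18)
take (1,4); skip (2,5); skip (2,7); take (7,11); take (12,13); take (16,17); skip (16,18).
Selected: (1,4) (7,11) (12,13) (16,17)

13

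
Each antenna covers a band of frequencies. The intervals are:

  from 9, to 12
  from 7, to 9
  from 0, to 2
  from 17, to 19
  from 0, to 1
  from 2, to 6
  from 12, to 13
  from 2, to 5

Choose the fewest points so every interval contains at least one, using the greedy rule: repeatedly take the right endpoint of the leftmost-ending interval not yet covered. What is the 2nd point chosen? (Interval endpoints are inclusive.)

Process intervals by earliest right end; each time one isn't hit yet, stab at its right endpoint.
Sorted: [0,1] [0,2] [2,5] [2,6] [7,9] [9,12] [12,13] [17,19]
{[0,1],[0,2]} hit by 1; {[2,5],[2,6]} hit by 5; {[7,9],[9,12]} hit by 9; {[12,13]} hit by 13; {[17,19]} hit by 19.
Points: 1, 5, 9, 13, 19 (5 total).

5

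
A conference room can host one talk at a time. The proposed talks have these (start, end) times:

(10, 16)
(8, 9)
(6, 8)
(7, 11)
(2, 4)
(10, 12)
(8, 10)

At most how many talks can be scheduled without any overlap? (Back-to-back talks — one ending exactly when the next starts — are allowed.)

Sorted by end: (2,4)  (6,8)  (8,9)  (8,10)  (7,11)  (10,12)  (10,16)
take (2,4); take (6,8); take (8,9); skip (7,11); take (10,12).
Selected 4 talks.

4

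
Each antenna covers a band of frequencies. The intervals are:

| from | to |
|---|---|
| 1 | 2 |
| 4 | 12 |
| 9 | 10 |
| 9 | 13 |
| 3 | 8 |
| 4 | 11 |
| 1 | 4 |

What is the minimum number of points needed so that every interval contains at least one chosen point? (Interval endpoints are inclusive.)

3

Sort by right endpoint; whenever an interval is uncovered, place a point at its right end.
Sorted: [1,2] [1,4] [3,8] [9,10] [4,11] [4,12] [9,13]
{[1,2],[1,4]} hit by 2; {[3,8]} hit by 8; {[9,10],[4,11],[4,12],[9,13]} hit by 10.
Points: 2, 8, 10 (3 total).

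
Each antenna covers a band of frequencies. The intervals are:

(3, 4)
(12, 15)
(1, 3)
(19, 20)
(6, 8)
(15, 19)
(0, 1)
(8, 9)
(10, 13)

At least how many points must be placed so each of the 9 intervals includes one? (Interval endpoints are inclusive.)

Process intervals by earliest right end; each time one isn't hit yet, stab at its right endpoint.
By right end: [0,1]  [1,3]  [3,4]  [6,8]  [8,9]  [10,13]  [12,15]  [15,19]  [19,20]
[0,1] uncovered → point at 1; [3,4] uncovered → point at 4; [6,8] uncovered → point at 8; [10,13] uncovered → point at 13; [15,19] uncovered → point at 19.
Points: 1, 4, 8, 13, 19 (5 total).

5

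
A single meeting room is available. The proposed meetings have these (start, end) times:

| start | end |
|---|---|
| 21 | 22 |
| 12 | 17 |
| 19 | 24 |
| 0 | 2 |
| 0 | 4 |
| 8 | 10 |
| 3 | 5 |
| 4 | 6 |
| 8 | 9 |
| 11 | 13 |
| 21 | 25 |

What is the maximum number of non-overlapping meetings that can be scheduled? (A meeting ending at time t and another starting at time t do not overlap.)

5

Order by finish time; keep every interval that doesn't clash with the previous kept one.
By end time: (0,2), (0,4), (3,5), (4,6), (8,9), (8,10), (11,13), (12,17), (21,22), (19,24), (21,25).
Pick (0,2); next start ≥ 2 → (3,5); next start ≥ 5 → (8,9); next start ≥ 9 → (11,13); next start ≥ 13 → (21,22).
Selected 5 meetings.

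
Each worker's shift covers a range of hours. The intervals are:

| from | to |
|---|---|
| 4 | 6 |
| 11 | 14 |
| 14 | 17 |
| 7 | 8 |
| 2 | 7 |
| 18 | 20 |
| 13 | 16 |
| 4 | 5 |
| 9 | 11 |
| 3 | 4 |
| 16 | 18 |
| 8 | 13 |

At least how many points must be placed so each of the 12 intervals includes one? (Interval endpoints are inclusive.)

By right end: [3,4]  [4,5]  [4,6]  [2,7]  [7,8]  [9,11]  [8,13]  [11,14]  [13,16]  [14,17]  [16,18]  [18,20]
[3,4] uncovered → point at 4; [7,8] uncovered → point at 8; [9,11] uncovered → point at 11; [13,16] uncovered → point at 16; [18,20] uncovered → point at 20.
Points: 4, 8, 11, 16, 20 (5 total).

5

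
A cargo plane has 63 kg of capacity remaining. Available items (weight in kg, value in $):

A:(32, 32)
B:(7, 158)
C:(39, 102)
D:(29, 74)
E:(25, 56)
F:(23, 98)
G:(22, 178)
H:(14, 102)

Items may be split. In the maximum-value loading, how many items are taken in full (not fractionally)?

3

Greedy by value/weight ratio, highest first.
Order: B (158/7=22.57) > G (178/22=8.09) > H (102/14=7.29) > F (98/23=4.26) > C (102/39=2.62) > D (74/29=2.55) > E (56/25=2.24) > A (32/32=1.00)
Fill: take B (7 @ 158) → take G (22 @ 178) → take H (14 @ 102) → take 20/23 of F → 85.22; 63/63 used.
3 item(s) taken whole; one partial (take 20/23 of F).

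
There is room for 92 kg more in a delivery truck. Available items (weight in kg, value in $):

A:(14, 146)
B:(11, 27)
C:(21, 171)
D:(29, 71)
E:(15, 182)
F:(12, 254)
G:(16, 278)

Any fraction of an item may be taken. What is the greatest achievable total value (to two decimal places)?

1065.34

Ratios (sorted): F 21.17, G 17.38, E 12.13, A 10.43, C 8.14, B 2.45, D 2.45
take F (12 @ 254); take G (16 @ 278); take E (15 @ 182); take A (14 @ 146); take C (21 @ 171); take B (11 @ 27); take 3/29 of D → 7.34. Capacity used 92/92.
Total value = 1065.34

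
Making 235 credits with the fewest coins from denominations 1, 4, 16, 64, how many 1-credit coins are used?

235 = 3×64 + 2×16 + 2×4 + 3×1
Count of 1: 3

3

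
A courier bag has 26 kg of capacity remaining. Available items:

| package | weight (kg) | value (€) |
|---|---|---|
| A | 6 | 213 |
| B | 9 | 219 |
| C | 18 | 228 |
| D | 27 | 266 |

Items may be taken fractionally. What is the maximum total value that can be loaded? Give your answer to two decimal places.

Order: A (213/6=35.50) > B (219/9=24.33) > C (228/18=12.67) > D (266/27=9.85)
Fill: take A (6 @ 213) → take B (9 @ 219) → take 11/18 of C → 139.33; 26/26 used.
Total value = 571.33

571.33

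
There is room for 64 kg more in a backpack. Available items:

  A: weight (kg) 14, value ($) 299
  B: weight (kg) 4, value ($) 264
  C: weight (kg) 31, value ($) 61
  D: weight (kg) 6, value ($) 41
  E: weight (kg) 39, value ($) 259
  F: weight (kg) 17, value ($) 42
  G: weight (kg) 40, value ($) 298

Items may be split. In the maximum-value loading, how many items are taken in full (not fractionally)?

4

Sort by value per unit weight and fill in that order.
Order: B (264/4=66.00) > A (299/14=21.36) > G (298/40=7.45) > D (41/6=6.83) > E (259/39=6.64) > F (42/17=2.47) > C (61/31=1.97)
Fill: take B (4 @ 264) → take A (14 @ 299) → take G (40 @ 298) → take D (6 @ 41); 64/64 used.
4 item(s) taken whole.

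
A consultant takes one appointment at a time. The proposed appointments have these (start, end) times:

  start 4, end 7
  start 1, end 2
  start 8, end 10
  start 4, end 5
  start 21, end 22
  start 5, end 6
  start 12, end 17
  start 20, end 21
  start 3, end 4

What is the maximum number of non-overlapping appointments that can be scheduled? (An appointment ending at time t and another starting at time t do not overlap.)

Greedy by earliest finish: after sorting by end time, pick each interval compatible with the last pick.
Sorted by end: (1,2)  (3,4)  (4,5)  (5,6)  (4,7)  (8,10)  (12,17)  (20,21)  (21,22)
take (1,2); take (3,4); take (4,5); take (5,6); take (8,10); take (12,17); take (20,21); take (21,22).
Selected 8 appointments.

8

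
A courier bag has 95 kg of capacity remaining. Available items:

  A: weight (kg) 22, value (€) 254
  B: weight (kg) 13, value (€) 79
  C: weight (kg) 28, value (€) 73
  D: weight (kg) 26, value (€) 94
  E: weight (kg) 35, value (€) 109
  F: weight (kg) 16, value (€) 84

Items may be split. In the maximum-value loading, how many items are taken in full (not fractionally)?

4

Sort by value per unit weight and fill in that order.
Ratios (sorted): A 11.55, B 6.08, F 5.25, D 3.62, E 3.11, C 2.61
take A (22 @ 254); take B (13 @ 79); take F (16 @ 84); take D (26 @ 94); take 18/35 of E → 56.06. Capacity used 95/95.
4 item(s) taken whole; one partial (take 18/35 of E).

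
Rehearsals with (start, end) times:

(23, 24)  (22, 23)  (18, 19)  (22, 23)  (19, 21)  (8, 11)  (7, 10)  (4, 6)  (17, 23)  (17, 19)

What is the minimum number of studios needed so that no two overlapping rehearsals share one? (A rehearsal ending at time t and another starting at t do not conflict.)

starts: [4, 7, 8, 17, 17, 18, 19, 22, 22, 23]
ends:   [6, 10, 11, 19, 19, 21, 23, 23, 23, 24]
s4→1 e6→0 s7→1 s8→2 e10→1 e11→0 s17→1 s17→2 s18→3  — peak 3.

3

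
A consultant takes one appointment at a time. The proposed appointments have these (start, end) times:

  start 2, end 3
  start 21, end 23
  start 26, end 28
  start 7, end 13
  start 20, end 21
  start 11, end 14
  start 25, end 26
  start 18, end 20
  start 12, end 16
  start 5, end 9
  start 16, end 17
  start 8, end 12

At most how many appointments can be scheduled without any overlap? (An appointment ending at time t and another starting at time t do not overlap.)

9

Order by finish time; keep every interval that doesn't clash with the previous kept one.
By end time: (2,3), (5,9), (8,12), (7,13), (11,14), (12,16), (16,17), (18,20), (20,21), (21,23), (25,26), (26,28).
Pick (2,3); next start ≥ 3 → (5,9); next start ≥ 9 → (11,14); next start ≥ 14 → (16,17); next start ≥ 17 → (18,20); next start ≥ 20 → (20,21); next start ≥ 21 → (21,23); next start ≥ 23 → (25,26); next start ≥ 26 → (26,28).
Selected 9 appointments.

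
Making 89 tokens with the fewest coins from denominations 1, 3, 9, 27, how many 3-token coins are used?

2

89 = 3×27 + 2×3 + 2×1
Count of 3: 2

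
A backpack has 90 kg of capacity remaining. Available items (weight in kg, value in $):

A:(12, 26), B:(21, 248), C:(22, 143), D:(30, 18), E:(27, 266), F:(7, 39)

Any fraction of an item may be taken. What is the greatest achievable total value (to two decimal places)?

Sort by value per unit weight and fill in that order.
Ratios (sorted): B 11.81, E 9.85, C 6.50, F 5.57, A 2.17, D 0.60
take B (21 @ 248); take E (27 @ 266); take C (22 @ 143); take F (7 @ 39); take A (12 @ 26); take 1/30 of D → 0.60. Capacity used 90/90.
Total value = 722.60

722.60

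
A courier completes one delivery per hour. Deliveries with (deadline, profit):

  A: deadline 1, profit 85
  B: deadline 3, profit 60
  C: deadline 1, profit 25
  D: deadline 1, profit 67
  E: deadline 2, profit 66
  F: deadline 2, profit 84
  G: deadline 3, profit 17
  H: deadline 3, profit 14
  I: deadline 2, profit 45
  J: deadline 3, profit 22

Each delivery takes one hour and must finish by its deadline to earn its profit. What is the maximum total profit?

Sort by profit descending; place each in the latest free slot ≤ its deadline.
By profit: A(d1,85), F(d2,84), D(d1,67), E(d2,66), B(d3,60), I(d2,45), C(d1,25), J(d3,22), G(d3,17), H(d3,14)
A→slot 1; F→slot 2; D skipped; E skipped; B→slot 3; I skipped; C skipped; J skipped; G skipped; H skipped.
Profit = 85 + 84 + 60 = 229

229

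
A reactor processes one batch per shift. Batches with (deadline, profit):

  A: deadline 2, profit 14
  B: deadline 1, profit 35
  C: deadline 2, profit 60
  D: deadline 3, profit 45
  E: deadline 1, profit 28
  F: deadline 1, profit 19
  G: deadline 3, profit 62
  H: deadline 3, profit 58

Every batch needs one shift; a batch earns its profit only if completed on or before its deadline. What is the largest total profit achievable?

Take jobs in profit order; each goes to the latest open slot no later than its deadline.
Profit order: G=62 C=60 H=58 D=45 B=35 E=28 F=19 A=14
Assign: G→slot 3, C→slot 2, H→slot 1, D skipped, B skipped, E skipped, F skipped, A skipped.
Slots: [1:H] [2:C] [3:G]
Profit = 58 + 60 + 62 = 180

180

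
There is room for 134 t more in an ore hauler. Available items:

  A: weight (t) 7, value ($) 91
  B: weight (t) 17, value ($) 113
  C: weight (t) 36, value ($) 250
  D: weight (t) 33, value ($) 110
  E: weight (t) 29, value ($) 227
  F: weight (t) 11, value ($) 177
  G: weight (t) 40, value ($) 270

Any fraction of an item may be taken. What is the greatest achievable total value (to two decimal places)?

1088.12

Greedy by value/weight ratio, highest first.
Ratios (sorted): F 16.09, A 13.00, E 7.83, C 6.94, G 6.75, B 6.65, D 3.33
take F (11 @ 177); take A (7 @ 91); take E (29 @ 227); take C (36 @ 250); take G (40 @ 270); take 11/17 of B → 73.12. Capacity used 134/134.
Total value = 1088.12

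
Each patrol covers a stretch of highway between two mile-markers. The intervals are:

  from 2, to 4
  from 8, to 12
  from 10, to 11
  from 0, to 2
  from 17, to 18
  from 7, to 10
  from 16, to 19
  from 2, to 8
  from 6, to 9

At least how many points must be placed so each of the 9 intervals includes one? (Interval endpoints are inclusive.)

Sorted: [0,2] [2,4] [2,8] [6,9] [7,10] [10,11] [8,12] [17,18] [16,19]
{[0,2],[2,4],[2,8]} hit by 2; {[6,9],[7,10]} hit by 9; {[10,11],[8,12]} hit by 11; {[17,18],[16,19]} hit by 18.
Points: 2, 9, 11, 18 (4 total).

4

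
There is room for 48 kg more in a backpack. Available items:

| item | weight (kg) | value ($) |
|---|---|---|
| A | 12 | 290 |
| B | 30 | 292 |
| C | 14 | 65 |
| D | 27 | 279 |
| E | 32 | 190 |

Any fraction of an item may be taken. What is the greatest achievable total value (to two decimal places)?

Ratios (sorted): A 24.17, D 10.33, B 9.73, E 5.94, C 4.64
take A (12 @ 290); take D (27 @ 279); take 9/30 of B → 87.60. Capacity used 48/48.
Total value = 656.60

656.60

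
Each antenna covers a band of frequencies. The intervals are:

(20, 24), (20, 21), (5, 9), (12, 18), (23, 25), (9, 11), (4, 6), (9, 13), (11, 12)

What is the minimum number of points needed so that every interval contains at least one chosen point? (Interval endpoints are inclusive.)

Process intervals by earliest right end; each time one isn't hit yet, stab at its right endpoint.
By right end: [4,6]  [5,9]  [9,11]  [11,12]  [9,13]  [12,18]  [20,21]  [20,24]  [23,25]
[4,6] uncovered → point at 6; [9,11] uncovered → point at 11; [12,18] uncovered → point at 18; [20,21] uncovered → point at 21; [23,25] uncovered → point at 25.
Points: 6, 11, 18, 21, 25 (5 total).

5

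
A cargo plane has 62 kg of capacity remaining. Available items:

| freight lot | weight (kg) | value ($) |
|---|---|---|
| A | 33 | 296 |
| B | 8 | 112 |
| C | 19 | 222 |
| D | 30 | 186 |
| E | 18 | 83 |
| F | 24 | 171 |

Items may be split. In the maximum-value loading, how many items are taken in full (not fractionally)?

Sort by value per unit weight and fill in that order.
Order: B (112/8=14.00) > C (222/19=11.68) > A (296/33=8.97) > F (171/24=7.12) > D (186/30=6.20) > E (83/18=4.61)
Fill: take B (8 @ 112) → take C (19 @ 222) → take A (33 @ 296) → take 2/24 of F → 14.25; 62/62 used.
3 item(s) taken whole; one partial (take 2/24 of F).

3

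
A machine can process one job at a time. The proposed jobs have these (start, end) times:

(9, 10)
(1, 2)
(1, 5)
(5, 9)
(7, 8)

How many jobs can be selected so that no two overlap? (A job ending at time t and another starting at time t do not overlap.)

3

Greedy by earliest finish: after sorting by end time, pick each interval compatible with the last pick.
By end time: (1,2), (1,5), (7,8), (5,9), (9,10).
Pick (1,2); next start ≥ 2 → (7,8); next start ≥ 8 → (9,10).
Selected 3 jobs.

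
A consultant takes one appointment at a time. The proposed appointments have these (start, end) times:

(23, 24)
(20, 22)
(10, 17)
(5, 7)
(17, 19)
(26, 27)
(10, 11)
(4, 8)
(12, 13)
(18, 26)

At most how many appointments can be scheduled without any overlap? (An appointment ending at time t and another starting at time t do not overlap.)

7

Sorted by end: (5,7)  (4,8)  (10,11)  (12,13)  (10,17)  (17,19)  (20,22)  (23,24)  (18,26)  (26,27)
take (5,7); take (10,11); take (12,13); skip (10,17); take (17,19); take (20,22); take (23,24); take (26,27).
Selected 7 appointments.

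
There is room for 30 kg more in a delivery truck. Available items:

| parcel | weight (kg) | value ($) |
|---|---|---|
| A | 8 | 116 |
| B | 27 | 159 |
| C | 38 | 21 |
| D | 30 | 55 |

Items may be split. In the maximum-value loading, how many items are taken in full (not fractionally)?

1

Order: A (116/8=14.50) > B (159/27=5.89) > D (55/30=1.83) > C (21/38=0.55)
Fill: take A (8 @ 116) → take 22/27 of B → 129.56; 30/30 used.
1 item(s) taken whole; one partial (take 22/27 of B).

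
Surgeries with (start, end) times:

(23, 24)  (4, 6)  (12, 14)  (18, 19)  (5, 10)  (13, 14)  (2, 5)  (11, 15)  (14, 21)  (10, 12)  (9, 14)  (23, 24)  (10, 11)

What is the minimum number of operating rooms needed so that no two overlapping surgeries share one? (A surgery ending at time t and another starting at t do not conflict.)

4

The answer is the maximum number of intervals overlapping at any instant.
starts: [2, 4, 5, 9, 10, 10, 11, 12, 13, 14, 18, 23, 23]
ends:   [5, 6, 10, 11, 12, 14, 14, 14, 15, 19, 21, 24, 24]
s2→1 s4→2 e5→1 s5→2 e6→1 s9→2 e10→1 s10→2 s10→3 e11→2 s11→3 e12→2 s12→3 s13→4  — peak 4.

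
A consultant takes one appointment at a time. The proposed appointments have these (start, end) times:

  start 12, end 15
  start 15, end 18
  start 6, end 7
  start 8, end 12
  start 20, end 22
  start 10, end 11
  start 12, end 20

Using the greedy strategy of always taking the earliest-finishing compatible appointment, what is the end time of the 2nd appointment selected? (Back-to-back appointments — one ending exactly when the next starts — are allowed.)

By end time: (6,7), (10,11), (8,12), (12,15), (15,18), (12,20), (20,22).
Pick (6,7); next start ≥ 7 → (10,11); next start ≥ 11 → (12,15); next start ≥ 15 → (15,18); next start ≥ 18 → (20,22).
Selected: (6,7) (10,11) (12,15) (15,18) (20,22)

11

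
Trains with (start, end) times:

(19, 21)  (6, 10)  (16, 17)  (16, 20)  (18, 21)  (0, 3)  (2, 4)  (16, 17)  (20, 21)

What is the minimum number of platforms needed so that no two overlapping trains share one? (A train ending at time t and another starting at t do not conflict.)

Events (time:±→running): 0:+→1 2:+→2 3:-→1 4:-→0 6:+→1 10:-→0 16:+→1 16:+→2 16:+→3 … peak 3.

3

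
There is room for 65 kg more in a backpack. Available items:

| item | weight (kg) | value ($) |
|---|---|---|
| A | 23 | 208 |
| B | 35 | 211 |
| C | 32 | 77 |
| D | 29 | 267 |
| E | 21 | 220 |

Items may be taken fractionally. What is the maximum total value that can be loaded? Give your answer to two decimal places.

Sort by value per unit weight and fill in that order.
Order: E (220/21=10.48) > D (267/29=9.21) > A (208/23=9.04) > B (211/35=6.03) > C (77/32=2.41)
Fill: take E (21 @ 220) → take D (29 @ 267) → take 15/23 of A → 135.65; 65/65 used.
Total value = 622.65

622.65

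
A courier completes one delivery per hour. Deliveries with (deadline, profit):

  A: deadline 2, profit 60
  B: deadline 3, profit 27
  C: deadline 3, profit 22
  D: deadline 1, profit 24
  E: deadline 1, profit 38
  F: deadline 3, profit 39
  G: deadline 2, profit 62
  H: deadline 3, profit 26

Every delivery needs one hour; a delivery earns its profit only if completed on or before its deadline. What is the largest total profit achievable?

Sort by profit descending; place each in the latest free slot ≤ its deadline.
By profit: G(d2,62), A(d2,60), F(d3,39), E(d1,38), B(d3,27), H(d3,26), D(d1,24), C(d3,22)
G→slot 2; A→slot 1; F→slot 3; E skipped; B skipped; H skipped; D skipped; C skipped.
Profit = 60 + 62 + 39 = 161

161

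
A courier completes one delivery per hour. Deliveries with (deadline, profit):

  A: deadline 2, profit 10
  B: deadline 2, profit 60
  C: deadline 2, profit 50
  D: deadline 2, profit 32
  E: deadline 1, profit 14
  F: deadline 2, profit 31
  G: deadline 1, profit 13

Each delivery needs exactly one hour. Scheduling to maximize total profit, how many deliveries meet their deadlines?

Sort by profit descending; place each in the latest free slot ≤ its deadline.
By profit: B(d2,60), C(d2,50), D(d2,32), F(d2,31), E(d1,14), G(d1,13), A(d2,10)
B→slot 2; C→slot 1; D skipped; F skipped; E skipped; G skipped; A skipped.
2 of 7 scheduled.

2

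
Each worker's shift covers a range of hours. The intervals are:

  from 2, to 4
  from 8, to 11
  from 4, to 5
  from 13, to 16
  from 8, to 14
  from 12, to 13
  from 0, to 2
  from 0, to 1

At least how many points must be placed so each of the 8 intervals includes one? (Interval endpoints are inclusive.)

4

Sort by right endpoint; whenever an interval is uncovered, place a point at its right end.
By right end: [0,1]  [0,2]  [2,4]  [4,5]  [8,11]  [12,13]  [8,14]  [13,16]
[0,1] uncovered → point at 1; [2,4] uncovered → point at 4; [8,11] uncovered → point at 11; [12,13] uncovered → point at 13.
Points: 1, 4, 11, 13 (4 total).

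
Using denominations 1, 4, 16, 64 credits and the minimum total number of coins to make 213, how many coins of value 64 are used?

3

Greedy: take as many of the largest coin as possible, then repeat with the remainder.
213 − 3×64→21 − 1×16→5 − 1×4→1 − 1×1→0
Count of 64: 3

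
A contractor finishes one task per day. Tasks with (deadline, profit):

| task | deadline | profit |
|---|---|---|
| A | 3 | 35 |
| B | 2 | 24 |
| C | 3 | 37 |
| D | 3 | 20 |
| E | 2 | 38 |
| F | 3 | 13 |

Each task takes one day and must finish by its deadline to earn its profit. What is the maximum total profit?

Sort by profit descending; place each in the latest free slot ≤ its deadline.
By profit: E(d2,38), C(d3,37), A(d3,35), B(d2,24), D(d3,20), F(d3,13)
E→slot 2; C→slot 3; A→slot 1; B skipped; D skipped; F skipped.
Profit = 35 + 38 + 37 = 110

110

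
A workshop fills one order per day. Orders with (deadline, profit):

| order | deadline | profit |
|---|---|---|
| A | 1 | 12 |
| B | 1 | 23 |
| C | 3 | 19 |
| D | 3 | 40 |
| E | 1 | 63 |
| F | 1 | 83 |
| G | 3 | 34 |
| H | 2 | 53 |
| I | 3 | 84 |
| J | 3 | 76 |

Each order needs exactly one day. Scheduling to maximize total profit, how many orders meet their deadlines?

3

By profit: I(d3,84), F(d1,83), J(d3,76), E(d1,63), H(d2,53), D(d3,40), G(d3,34), B(d1,23), C(d3,19), A(d1,12)
I→slot 3; F→slot 1; J→slot 2; E skipped; H skipped; D skipped; G skipped; B skipped; C skipped; A skipped.
3 of 10 scheduled.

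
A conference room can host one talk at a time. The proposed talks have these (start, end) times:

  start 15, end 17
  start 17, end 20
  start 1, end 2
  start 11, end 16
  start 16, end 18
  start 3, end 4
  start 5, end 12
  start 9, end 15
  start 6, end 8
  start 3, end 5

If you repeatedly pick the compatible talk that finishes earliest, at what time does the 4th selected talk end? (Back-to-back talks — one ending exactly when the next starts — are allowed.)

15

Sorted by end: (1,2)  (3,4)  (3,5)  (6,8)  (5,12)  (9,15)  (11,16)  (15,17)  (16,18)  (17,20)
take (1,2); take (3,4); take (6,8); take (9,15); take (15,17); take (17,20).
Selected: (1,2) (3,4) (6,8) (9,15) (15,17) (17,20)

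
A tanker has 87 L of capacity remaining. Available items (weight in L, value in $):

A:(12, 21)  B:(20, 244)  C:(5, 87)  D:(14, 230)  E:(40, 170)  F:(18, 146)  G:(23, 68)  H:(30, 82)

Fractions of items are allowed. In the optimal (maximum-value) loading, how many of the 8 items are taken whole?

Sort by value per unit weight and fill in that order.
Order: C (87/5=17.40) > D (230/14=16.43) > B (244/20=12.20) > F (146/18=8.11) > E (170/40=4.25) > G (68/23=2.96) > H (82/30=2.73) > A (21/12=1.75)
Fill: take C (5 @ 87) → take D (14 @ 230) → take B (20 @ 244) → take F (18 @ 146) → take 30/40 of E → 127.50; 87/87 used.
4 item(s) taken whole; one partial (take 30/40 of E).

4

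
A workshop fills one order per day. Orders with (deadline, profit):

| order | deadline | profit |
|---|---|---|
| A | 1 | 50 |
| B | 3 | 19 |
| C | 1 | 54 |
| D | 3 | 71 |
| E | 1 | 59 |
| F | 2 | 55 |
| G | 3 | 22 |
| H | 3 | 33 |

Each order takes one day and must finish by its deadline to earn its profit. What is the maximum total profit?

Profit order: D=71 E=59 F=55 C=54 A=50 H=33 G=22 B=19
Assign: D→slot 3, E→slot 1, F→slot 2, C skipped, A skipped, H skipped, G skipped, B skipped.
Slots: [1:E] [2:F] [3:D]
Profit = 59 + 55 + 71 = 185

185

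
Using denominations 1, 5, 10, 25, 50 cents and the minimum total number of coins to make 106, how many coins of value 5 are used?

1

Use the largest denomination that fits, subtract, and repeat.
106 = 2×50 + 1×5 + 1×1
Count of 5: 1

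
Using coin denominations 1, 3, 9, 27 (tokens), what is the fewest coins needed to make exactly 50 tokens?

Use the largest denomination that fits, subtract, and repeat.
50 = 1×27 + 2×9 + 1×3 + 2×1
Total coins = 1 + 2 + 1 + 2 = 6

6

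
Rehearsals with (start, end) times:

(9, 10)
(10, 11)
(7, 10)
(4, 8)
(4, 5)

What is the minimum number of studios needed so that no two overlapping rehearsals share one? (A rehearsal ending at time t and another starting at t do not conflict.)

Events (time:±→running): 4:+→1 4:+→2 … peak 2.

2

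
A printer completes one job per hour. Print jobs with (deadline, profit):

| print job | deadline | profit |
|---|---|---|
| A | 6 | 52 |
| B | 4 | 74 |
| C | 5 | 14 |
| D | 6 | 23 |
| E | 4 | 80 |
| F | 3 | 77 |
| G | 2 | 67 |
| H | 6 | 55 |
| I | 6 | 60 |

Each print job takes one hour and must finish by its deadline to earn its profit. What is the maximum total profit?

413

Take jobs in profit order; each goes to the latest open slot no later than its deadline.
By profit: E(d4,80), F(d3,77), B(d4,74), G(d2,67), I(d6,60), H(d6,55), A(d6,52), D(d6,23), C(d5,14)
E→slot 4; F→slot 3; B→slot 2; G→slot 1; I→slot 6; H→slot 5; A skipped; D skipped; C skipped.
Profit = 67 + 74 + 77 + 80 + 55 + 60 = 413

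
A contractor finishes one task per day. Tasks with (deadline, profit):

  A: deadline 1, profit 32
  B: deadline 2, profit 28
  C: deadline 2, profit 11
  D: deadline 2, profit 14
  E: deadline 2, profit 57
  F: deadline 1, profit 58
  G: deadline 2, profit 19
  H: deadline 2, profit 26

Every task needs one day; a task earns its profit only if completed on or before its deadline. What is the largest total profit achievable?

115

Take jobs in profit order; each goes to the latest open slot no later than its deadline.
Profit order: F=58 E=57 A=32 B=28 H=26 G=19 D=14 C=11
Assign: F→slot 1, E→slot 2, A skipped, B skipped, H skipped, G skipped, D skipped, C skipped.
Slots: [1:F] [2:E]
Profit = 58 + 57 = 115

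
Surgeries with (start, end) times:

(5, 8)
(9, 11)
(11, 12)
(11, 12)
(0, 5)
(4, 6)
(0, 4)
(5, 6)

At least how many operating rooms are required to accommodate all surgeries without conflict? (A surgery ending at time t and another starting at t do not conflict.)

3

Count concurrent intervals with a sweep; the peak is the room count.
Events (time:±→running): 0:+→1 0:+→2 4:-→1 4:+→2 5:-→1 5:+→2 5:+→3 … peak 3.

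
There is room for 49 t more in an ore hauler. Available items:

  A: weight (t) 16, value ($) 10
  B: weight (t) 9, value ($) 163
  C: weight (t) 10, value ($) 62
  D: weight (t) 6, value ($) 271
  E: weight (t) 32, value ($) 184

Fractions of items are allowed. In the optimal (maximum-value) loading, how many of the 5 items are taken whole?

Sort by value per unit weight and fill in that order.
Ratios (sorted): D 45.17, B 18.11, C 6.20, E 5.75, A 0.62
take D (6 @ 271); take B (9 @ 163); take C (10 @ 62); take 24/32 of E → 138.00. Capacity used 49/49.
3 item(s) taken whole; one partial (take 24/32 of E).

3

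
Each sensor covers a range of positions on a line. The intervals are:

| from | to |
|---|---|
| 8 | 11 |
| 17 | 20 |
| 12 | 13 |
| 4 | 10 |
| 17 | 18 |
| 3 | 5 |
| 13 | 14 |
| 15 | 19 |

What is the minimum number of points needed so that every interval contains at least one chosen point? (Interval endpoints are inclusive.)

4

By right end: [3,5]  [4,10]  [8,11]  [12,13]  [13,14]  [17,18]  [15,19]  [17,20]
[3,5] uncovered → point at 5; [8,11] uncovered → point at 11; [12,13] uncovered → point at 13; [17,18] uncovered → point at 18.
Points: 5, 11, 13, 18 (4 total).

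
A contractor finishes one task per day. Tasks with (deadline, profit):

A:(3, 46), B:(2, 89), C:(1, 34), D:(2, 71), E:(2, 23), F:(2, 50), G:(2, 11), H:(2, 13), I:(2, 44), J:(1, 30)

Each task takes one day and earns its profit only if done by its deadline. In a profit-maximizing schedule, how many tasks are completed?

Take jobs in profit order; each goes to the latest open slot no later than its deadline.
Profit order: B=89 D=71 F=50 A=46 I=44 C=34 J=30 E=23 H=13 G=11
Assign: B→slot 2, D→slot 1, F skipped, A→slot 3, I skipped, C skipped, J skipped, E skipped, H skipped, G skipped.
Slots: [1:D] [2:B] [3:A]
3 of 10 scheduled.

3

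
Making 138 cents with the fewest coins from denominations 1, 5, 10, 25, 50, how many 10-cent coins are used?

Greedy: take as many of the largest coin as possible, then repeat with the remainder.
138 − 2×50→38 − 1×25→13 − 1×10→3 − 3×1→0
Count of 10: 1

1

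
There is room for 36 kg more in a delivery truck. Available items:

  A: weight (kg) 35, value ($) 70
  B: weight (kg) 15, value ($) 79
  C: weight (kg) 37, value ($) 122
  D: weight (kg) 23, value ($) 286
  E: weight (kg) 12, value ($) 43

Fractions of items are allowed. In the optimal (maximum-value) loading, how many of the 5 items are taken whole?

1

Sort by value per unit weight and fill in that order.
Order: D (286/23=12.43) > B (79/15=5.27) > E (43/12=3.58) > C (122/37=3.30) > A (70/35=2.00)
Fill: take D (23 @ 286) → take 13/15 of B → 68.47; 36/36 used.
1 item(s) taken whole; one partial (take 13/15 of B).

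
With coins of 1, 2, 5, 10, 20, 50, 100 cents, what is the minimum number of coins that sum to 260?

Greedy: take as many of the largest coin as possible, then repeat with the remainder.
260 = 2×100 + 1×50 + 1×10
Total coins = 2 + 1 + 1 = 4

4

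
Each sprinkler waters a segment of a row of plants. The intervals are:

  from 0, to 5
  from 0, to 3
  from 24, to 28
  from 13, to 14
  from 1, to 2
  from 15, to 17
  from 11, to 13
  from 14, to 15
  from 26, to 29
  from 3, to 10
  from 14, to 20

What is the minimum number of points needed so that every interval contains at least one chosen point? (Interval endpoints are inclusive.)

5

Sorted: [1,2] [0,3] [0,5] [3,10] [11,13] [13,14] [14,15] [15,17] [14,20] [24,28] [26,29]
{[1,2],[0,3],[0,5]} hit by 2; {[3,10]} hit by 10; {[11,13],[13,14]} hit by 13; {[14,15],[15,17],[14,20]} hit by 15; {[24,28],[26,29]} hit by 28.
Points: 2, 10, 13, 15, 28 (5 total).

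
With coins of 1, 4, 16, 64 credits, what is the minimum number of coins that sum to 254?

254 = 3×64 + 3×16 + 3×4 + 2×1
Total coins = 3 + 3 + 3 + 2 = 11

11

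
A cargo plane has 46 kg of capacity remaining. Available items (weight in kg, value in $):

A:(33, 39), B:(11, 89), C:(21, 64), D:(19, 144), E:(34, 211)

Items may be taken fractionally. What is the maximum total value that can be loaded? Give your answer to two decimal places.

Sort by value per unit weight and fill in that order.
Order: B (89/11=8.09) > D (144/19=7.58) > E (211/34=6.21) > C (64/21=3.05) > A (39/33=1.18)
Fill: take B (11 @ 89) → take D (19 @ 144) → take 16/34 of E → 99.29; 46/46 used.
Total value = 332.29

332.29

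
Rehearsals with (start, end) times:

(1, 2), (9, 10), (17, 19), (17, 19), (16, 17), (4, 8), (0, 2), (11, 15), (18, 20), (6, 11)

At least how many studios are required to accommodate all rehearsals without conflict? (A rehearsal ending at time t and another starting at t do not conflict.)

Events (time:±→running): 0:+→1 1:+→2 2:-→1 2:-→0 4:+→1 6:+→2 8:-→1 9:+→2 10:-→1 11:-→0 11:+→1 15:-→0 16:+→1 17:-→0 17:+→1 17:+→2 18:+→3 … peak 3.

3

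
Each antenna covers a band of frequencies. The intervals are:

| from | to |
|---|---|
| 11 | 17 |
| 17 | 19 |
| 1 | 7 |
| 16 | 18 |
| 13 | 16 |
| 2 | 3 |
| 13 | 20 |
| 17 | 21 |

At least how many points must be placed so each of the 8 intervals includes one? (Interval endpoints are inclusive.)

3

By right end: [2,3]  [1,7]  [13,16]  [11,17]  [16,18]  [17,19]  [13,20]  [17,21]
[2,3] uncovered → point at 3; [13,16] uncovered → point at 16; [17,19] uncovered → point at 19.
Points: 3, 16, 19 (3 total).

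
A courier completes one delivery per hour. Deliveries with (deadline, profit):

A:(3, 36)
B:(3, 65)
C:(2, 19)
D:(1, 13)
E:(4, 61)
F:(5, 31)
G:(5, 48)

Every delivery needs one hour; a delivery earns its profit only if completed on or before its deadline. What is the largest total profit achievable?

By profit: B(d3,65), E(d4,61), G(d5,48), A(d3,36), F(d5,31), C(d2,19), D(d1,13)
B→slot 3; E→slot 4; G→slot 5; A→slot 2; F→slot 1; C skipped; D skipped.
Profit = 31 + 36 + 65 + 61 + 48 = 241

241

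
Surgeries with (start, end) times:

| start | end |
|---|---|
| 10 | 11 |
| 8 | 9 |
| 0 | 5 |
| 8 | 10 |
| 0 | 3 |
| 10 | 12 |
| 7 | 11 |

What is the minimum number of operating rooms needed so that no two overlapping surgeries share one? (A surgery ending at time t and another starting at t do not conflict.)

The answer is the maximum number of intervals overlapping at any instant.
starts: [0, 0, 7, 8, 8, 10, 10]
ends:   [3, 5, 9, 10, 11, 11, 12]
s0→1 s0→2 e3→1 e5→0 s7→1 s8→2 s8→3  — peak 3.

3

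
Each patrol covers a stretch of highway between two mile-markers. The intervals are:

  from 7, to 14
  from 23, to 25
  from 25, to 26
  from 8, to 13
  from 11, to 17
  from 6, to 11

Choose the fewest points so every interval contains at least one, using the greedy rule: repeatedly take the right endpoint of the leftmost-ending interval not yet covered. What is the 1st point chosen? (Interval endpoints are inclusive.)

11

Sort by right endpoint; whenever an interval is uncovered, place a point at its right end.
By right end: [6,11]  [8,13]  [7,14]  [11,17]  [23,25]  [25,26]
[6,11] uncovered → point at 11; [23,25] uncovered → point at 25.
Points: 11, 25 (2 total).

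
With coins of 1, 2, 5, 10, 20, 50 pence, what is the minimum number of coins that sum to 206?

6

Greedy: take as many of the largest coin as possible, then repeat with the remainder.
206 = 4×50 + 1×5 + 1×1
Total coins = 4 + 1 + 1 = 6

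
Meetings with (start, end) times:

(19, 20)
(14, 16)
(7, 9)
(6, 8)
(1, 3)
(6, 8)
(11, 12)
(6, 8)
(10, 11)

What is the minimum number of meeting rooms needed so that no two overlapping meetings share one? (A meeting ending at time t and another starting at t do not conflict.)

Count concurrent intervals with a sweep; the peak is the room count.
Events (time:±→running): 1:+→1 3:-→0 6:+→1 6:+→2 6:+→3 7:+→4 … peak 4.

4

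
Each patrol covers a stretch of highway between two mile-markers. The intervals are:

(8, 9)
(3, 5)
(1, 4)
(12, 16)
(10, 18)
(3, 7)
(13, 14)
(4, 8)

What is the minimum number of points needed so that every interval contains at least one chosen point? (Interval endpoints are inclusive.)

Sorted: [1,4] [3,5] [3,7] [4,8] [8,9] [13,14] [12,16] [10,18]
{[1,4],[3,5],[3,7],[4,8]} hit by 4; {[8,9]} hit by 9; {[13,14],[12,16],[10,18]} hit by 14.
Points: 4, 9, 14 (3 total).

3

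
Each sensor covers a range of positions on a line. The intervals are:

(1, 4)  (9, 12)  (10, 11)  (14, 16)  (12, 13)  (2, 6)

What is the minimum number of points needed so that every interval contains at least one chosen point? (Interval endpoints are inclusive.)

4

Sort by right endpoint; whenever an interval is uncovered, place a point at its right end.
By right end: [1,4]  [2,6]  [10,11]  [9,12]  [12,13]  [14,16]
[1,4] uncovered → point at 4; [10,11] uncovered → point at 11; [12,13] uncovered → point at 13; [14,16] uncovered → point at 16.
Points: 4, 11, 13, 16 (4 total).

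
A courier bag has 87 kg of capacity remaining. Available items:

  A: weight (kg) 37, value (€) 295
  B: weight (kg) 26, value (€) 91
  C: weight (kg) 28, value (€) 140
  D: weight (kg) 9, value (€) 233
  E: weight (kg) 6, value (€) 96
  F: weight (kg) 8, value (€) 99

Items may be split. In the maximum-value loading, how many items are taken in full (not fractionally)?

Sort by value per unit weight and fill in that order.
Order: D (233/9=25.89) > E (96/6=16.00) > F (99/8=12.38) > A (295/37=7.97) > C (140/28=5.00) > B (91/26=3.50)
Fill: take D (9 @ 233) → take E (6 @ 96) → take F (8 @ 99) → take A (37 @ 295) → take 27/28 of C → 135.00; 87/87 used.
4 item(s) taken whole; one partial (take 27/28 of C).

4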